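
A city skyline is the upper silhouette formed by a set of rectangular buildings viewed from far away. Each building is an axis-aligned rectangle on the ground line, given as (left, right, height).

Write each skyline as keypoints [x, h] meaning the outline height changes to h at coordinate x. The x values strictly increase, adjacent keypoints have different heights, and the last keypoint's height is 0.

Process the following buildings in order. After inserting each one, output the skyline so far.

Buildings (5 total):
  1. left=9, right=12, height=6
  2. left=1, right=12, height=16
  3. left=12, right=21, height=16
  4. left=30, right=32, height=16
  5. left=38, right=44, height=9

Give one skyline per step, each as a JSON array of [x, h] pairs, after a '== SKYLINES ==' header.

== SKYLINES ==
[[9,6],[12,0]]
[[1,16],[12,0]]
[[1,16],[21,0]]
[[1,16],[21,0],[30,16],[32,0]]
[[1,16],[21,0],[30,16],[32,0],[38,9],[44,0]]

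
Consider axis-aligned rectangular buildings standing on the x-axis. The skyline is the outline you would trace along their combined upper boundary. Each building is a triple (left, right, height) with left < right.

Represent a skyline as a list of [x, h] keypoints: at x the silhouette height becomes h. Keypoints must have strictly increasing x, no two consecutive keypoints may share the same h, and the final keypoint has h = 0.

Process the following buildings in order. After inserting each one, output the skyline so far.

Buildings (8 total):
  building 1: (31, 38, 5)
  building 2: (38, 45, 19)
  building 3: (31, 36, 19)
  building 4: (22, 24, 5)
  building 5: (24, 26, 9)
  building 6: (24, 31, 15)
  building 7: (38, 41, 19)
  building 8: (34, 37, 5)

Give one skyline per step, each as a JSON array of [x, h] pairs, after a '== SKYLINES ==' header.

== SKYLINES ==
[[31,5],[38,0]]
[[31,5],[38,19],[45,0]]
[[31,19],[36,5],[38,19],[45,0]]
[[22,5],[24,0],[31,19],[36,5],[38,19],[45,0]]
[[22,5],[24,9],[26,0],[31,19],[36,5],[38,19],[45,0]]
[[22,5],[24,15],[31,19],[36,5],[38,19],[45,0]]
[[22,5],[24,15],[31,19],[36,5],[38,19],[45,0]]
[[22,5],[24,15],[31,19],[36,5],[38,19],[45,0]]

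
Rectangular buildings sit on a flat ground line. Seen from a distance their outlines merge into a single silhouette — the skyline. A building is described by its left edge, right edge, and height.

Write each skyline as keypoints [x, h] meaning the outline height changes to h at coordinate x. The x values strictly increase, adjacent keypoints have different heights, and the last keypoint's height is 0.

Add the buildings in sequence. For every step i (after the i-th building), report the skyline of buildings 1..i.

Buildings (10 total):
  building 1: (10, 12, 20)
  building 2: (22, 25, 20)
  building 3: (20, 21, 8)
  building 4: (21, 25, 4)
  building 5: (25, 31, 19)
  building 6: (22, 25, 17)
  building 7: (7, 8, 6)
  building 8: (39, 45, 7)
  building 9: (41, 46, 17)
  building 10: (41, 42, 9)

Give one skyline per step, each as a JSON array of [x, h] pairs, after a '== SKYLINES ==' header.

== SKYLINES ==
[[10,20],[12,0]]
[[10,20],[12,0],[22,20],[25,0]]
[[10,20],[12,0],[20,8],[21,0],[22,20],[25,0]]
[[10,20],[12,0],[20,8],[21,4],[22,20],[25,0]]
[[10,20],[12,0],[20,8],[21,4],[22,20],[25,19],[31,0]]
[[10,20],[12,0],[20,8],[21,4],[22,20],[25,19],[31,0]]
[[7,6],[8,0],[10,20],[12,0],[20,8],[21,4],[22,20],[25,19],[31,0]]
[[7,6],[8,0],[10,20],[12,0],[20,8],[21,4],[22,20],[25,19],[31,0],[39,7],[45,0]]
[[7,6],[8,0],[10,20],[12,0],[20,8],[21,4],[22,20],[25,19],[31,0],[39,7],[41,17],[46,0]]
[[7,6],[8,0],[10,20],[12,0],[20,8],[21,4],[22,20],[25,19],[31,0],[39,7],[41,17],[46,0]]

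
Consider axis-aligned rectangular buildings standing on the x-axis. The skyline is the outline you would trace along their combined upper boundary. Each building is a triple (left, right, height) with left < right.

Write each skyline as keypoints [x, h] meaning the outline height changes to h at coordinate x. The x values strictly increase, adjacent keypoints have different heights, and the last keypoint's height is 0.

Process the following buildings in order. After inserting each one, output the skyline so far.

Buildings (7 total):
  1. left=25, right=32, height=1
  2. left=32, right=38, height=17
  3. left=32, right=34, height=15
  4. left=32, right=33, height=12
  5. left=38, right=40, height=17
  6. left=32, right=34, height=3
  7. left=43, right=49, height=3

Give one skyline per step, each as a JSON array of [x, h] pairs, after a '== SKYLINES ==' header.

== SKYLINES ==
[[25,1],[32,0]]
[[25,1],[32,17],[38,0]]
[[25,1],[32,17],[38,0]]
[[25,1],[32,17],[38,0]]
[[25,1],[32,17],[40,0]]
[[25,1],[32,17],[40,0]]
[[25,1],[32,17],[40,0],[43,3],[49,0]]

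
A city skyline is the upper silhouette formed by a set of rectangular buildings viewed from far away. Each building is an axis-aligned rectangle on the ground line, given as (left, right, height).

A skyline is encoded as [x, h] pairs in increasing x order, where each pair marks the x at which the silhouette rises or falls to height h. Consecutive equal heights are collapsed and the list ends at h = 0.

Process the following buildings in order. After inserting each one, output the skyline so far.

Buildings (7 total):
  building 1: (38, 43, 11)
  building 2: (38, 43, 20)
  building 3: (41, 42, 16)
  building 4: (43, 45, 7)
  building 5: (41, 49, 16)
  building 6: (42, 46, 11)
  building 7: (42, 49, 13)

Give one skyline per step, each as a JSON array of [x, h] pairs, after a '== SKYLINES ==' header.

== SKYLINES ==
[[38,11],[43,0]]
[[38,20],[43,0]]
[[38,20],[43,0]]
[[38,20],[43,7],[45,0]]
[[38,20],[43,16],[49,0]]
[[38,20],[43,16],[49,0]]
[[38,20],[43,16],[49,0]]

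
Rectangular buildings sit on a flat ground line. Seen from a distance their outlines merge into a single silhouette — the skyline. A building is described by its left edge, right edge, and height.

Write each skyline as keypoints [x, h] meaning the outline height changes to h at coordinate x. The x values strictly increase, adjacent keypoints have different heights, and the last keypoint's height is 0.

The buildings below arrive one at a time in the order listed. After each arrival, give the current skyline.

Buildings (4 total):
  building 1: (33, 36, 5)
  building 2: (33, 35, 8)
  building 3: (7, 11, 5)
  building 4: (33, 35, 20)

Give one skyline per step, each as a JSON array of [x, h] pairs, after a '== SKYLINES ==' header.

== SKYLINES ==
[[33,5],[36,0]]
[[33,8],[35,5],[36,0]]
[[7,5],[11,0],[33,8],[35,5],[36,0]]
[[7,5],[11,0],[33,20],[35,5],[36,0]]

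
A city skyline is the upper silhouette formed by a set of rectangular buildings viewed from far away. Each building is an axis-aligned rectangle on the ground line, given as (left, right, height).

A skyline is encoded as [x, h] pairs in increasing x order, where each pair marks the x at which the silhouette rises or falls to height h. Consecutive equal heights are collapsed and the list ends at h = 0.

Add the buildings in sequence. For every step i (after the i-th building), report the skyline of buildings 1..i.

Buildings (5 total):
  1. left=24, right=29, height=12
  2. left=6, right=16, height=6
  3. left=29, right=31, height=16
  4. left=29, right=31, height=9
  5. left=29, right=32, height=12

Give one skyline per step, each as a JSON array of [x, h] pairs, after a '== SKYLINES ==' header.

== SKYLINES ==
[[24,12],[29,0]]
[[6,6],[16,0],[24,12],[29,0]]
[[6,6],[16,0],[24,12],[29,16],[31,0]]
[[6,6],[16,0],[24,12],[29,16],[31,0]]
[[6,6],[16,0],[24,12],[29,16],[31,12],[32,0]]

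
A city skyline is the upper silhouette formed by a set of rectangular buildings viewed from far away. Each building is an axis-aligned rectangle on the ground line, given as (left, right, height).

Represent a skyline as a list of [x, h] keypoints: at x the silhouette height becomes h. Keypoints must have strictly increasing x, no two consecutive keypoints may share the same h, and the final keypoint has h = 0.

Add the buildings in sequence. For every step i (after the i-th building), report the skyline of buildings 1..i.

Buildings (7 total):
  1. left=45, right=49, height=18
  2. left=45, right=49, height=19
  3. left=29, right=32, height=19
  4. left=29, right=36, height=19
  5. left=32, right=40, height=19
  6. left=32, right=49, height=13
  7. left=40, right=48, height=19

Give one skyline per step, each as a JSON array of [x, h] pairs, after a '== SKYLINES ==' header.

== SKYLINES ==
[[45,18],[49,0]]
[[45,19],[49,0]]
[[29,19],[32,0],[45,19],[49,0]]
[[29,19],[36,0],[45,19],[49,0]]
[[29,19],[40,0],[45,19],[49,0]]
[[29,19],[40,13],[45,19],[49,0]]
[[29,19],[49,0]]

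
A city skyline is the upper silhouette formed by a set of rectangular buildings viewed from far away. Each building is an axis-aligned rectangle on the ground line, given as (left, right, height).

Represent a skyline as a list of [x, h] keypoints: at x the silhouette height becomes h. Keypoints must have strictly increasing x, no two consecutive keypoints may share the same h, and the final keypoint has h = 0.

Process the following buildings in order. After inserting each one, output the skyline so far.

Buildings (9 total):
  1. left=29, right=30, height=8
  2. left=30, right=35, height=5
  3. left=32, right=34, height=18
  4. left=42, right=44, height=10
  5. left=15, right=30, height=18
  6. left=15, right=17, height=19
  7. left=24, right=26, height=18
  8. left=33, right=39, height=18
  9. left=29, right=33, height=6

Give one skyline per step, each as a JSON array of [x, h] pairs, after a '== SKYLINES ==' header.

== SKYLINES ==
[[29,8],[30,0]]
[[29,8],[30,5],[35,0]]
[[29,8],[30,5],[32,18],[34,5],[35,0]]
[[29,8],[30,5],[32,18],[34,5],[35,0],[42,10],[44,0]]
[[15,18],[30,5],[32,18],[34,5],[35,0],[42,10],[44,0]]
[[15,19],[17,18],[30,5],[32,18],[34,5],[35,0],[42,10],[44,0]]
[[15,19],[17,18],[30,5],[32,18],[34,5],[35,0],[42,10],[44,0]]
[[15,19],[17,18],[30,5],[32,18],[39,0],[42,10],[44,0]]
[[15,19],[17,18],[30,6],[32,18],[39,0],[42,10],[44,0]]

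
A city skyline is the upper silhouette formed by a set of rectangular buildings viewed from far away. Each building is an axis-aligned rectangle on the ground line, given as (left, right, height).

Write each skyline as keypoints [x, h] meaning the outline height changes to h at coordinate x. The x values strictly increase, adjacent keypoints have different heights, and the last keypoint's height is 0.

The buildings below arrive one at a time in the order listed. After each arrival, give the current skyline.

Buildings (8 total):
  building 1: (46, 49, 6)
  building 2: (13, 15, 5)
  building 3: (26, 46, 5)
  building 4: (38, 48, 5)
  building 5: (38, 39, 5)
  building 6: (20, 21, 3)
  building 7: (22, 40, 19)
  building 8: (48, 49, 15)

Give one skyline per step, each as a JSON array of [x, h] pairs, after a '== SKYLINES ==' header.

== SKYLINES ==
[[46,6],[49,0]]
[[13,5],[15,0],[46,6],[49,0]]
[[13,5],[15,0],[26,5],[46,6],[49,0]]
[[13,5],[15,0],[26,5],[46,6],[49,0]]
[[13,5],[15,0],[26,5],[46,6],[49,0]]
[[13,5],[15,0],[20,3],[21,0],[26,5],[46,6],[49,0]]
[[13,5],[15,0],[20,3],[21,0],[22,19],[40,5],[46,6],[49,0]]
[[13,5],[15,0],[20,3],[21,0],[22,19],[40,5],[46,6],[48,15],[49,0]]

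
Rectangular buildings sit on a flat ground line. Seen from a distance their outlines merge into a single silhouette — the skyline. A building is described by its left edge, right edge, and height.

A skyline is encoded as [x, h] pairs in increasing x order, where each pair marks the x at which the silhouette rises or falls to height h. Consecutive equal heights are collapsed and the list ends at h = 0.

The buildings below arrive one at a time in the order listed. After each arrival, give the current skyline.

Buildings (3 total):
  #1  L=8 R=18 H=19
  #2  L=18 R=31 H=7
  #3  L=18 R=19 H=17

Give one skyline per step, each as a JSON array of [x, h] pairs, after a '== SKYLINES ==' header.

== SKYLINES ==
[[8,19],[18,0]]
[[8,19],[18,7],[31,0]]
[[8,19],[18,17],[19,7],[31,0]]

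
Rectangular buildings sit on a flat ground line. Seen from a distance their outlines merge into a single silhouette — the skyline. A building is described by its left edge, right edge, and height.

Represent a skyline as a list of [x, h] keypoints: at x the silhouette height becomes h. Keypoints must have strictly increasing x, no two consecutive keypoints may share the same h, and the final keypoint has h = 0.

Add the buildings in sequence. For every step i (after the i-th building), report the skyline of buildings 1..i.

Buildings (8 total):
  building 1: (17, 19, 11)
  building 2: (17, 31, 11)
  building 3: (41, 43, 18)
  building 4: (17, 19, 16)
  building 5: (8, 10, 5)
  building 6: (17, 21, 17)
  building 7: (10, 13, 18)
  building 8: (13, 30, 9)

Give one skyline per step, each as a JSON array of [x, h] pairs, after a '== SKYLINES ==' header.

== SKYLINES ==
[[17,11],[19,0]]
[[17,11],[31,0]]
[[17,11],[31,0],[41,18],[43,0]]
[[17,16],[19,11],[31,0],[41,18],[43,0]]
[[8,5],[10,0],[17,16],[19,11],[31,0],[41,18],[43,0]]
[[8,5],[10,0],[17,17],[21,11],[31,0],[41,18],[43,0]]
[[8,5],[10,18],[13,0],[17,17],[21,11],[31,0],[41,18],[43,0]]
[[8,5],[10,18],[13,9],[17,17],[21,11],[31,0],[41,18],[43,0]]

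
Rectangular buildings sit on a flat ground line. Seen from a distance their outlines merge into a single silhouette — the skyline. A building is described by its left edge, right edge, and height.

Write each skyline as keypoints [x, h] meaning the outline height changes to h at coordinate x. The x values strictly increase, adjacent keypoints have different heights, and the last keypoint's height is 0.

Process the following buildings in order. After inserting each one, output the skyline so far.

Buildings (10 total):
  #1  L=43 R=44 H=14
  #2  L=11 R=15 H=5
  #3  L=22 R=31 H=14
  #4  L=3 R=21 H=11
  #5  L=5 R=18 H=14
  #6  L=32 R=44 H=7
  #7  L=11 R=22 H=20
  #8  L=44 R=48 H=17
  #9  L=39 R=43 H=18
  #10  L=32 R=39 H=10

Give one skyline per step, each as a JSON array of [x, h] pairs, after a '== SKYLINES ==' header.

== SKYLINES ==
[[43,14],[44,0]]
[[11,5],[15,0],[43,14],[44,0]]
[[11,5],[15,0],[22,14],[31,0],[43,14],[44,0]]
[[3,11],[21,0],[22,14],[31,0],[43,14],[44,0]]
[[3,11],[5,14],[18,11],[21,0],[22,14],[31,0],[43,14],[44,0]]
[[3,11],[5,14],[18,11],[21,0],[22,14],[31,0],[32,7],[43,14],[44,0]]
[[3,11],[5,14],[11,20],[22,14],[31,0],[32,7],[43,14],[44,0]]
[[3,11],[5,14],[11,20],[22,14],[31,0],[32,7],[43,14],[44,17],[48,0]]
[[3,11],[5,14],[11,20],[22,14],[31,0],[32,7],[39,18],[43,14],[44,17],[48,0]]
[[3,11],[5,14],[11,20],[22,14],[31,0],[32,10],[39,18],[43,14],[44,17],[48,0]]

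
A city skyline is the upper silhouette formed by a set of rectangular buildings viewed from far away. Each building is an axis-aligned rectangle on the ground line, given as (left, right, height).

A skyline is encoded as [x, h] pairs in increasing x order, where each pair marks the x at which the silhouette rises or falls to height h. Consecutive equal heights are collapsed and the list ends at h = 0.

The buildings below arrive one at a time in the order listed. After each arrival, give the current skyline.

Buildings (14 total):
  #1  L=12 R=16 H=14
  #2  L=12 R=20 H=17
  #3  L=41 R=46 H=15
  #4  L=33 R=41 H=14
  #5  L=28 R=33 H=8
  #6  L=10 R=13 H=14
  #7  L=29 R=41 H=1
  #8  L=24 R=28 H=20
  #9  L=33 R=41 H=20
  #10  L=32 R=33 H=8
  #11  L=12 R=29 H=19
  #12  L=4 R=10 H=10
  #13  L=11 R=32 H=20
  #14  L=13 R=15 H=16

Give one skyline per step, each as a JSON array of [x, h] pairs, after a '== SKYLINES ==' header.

== SKYLINES ==
[[12,14],[16,0]]
[[12,17],[20,0]]
[[12,17],[20,0],[41,15],[46,0]]
[[12,17],[20,0],[33,14],[41,15],[46,0]]
[[12,17],[20,0],[28,8],[33,14],[41,15],[46,0]]
[[10,14],[12,17],[20,0],[28,8],[33,14],[41,15],[46,0]]
[[10,14],[12,17],[20,0],[28,8],[33,14],[41,15],[46,0]]
[[10,14],[12,17],[20,0],[24,20],[28,8],[33,14],[41,15],[46,0]]
[[10,14],[12,17],[20,0],[24,20],[28,8],[33,20],[41,15],[46,0]]
[[10,14],[12,17],[20,0],[24,20],[28,8],[33,20],[41,15],[46,0]]
[[10,14],[12,19],[24,20],[28,19],[29,8],[33,20],[41,15],[46,0]]
[[4,10],[10,14],[12,19],[24,20],[28,19],[29,8],[33,20],[41,15],[46,0]]
[[4,10],[10,14],[11,20],[32,8],[33,20],[41,15],[46,0]]
[[4,10],[10,14],[11,20],[32,8],[33,20],[41,15],[46,0]]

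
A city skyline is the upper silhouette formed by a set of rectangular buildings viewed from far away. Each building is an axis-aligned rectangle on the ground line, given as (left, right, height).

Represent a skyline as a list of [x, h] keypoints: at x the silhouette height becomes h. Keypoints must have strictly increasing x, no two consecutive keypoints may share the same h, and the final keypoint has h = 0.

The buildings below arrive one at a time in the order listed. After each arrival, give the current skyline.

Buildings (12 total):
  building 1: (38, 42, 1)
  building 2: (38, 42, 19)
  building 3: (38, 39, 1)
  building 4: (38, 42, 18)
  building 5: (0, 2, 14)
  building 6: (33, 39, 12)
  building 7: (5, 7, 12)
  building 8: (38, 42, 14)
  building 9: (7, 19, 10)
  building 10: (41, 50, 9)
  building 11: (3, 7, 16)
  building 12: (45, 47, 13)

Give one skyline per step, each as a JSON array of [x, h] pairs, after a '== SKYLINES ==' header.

== SKYLINES ==
[[38,1],[42,0]]
[[38,19],[42,0]]
[[38,19],[42,0]]
[[38,19],[42,0]]
[[0,14],[2,0],[38,19],[42,0]]
[[0,14],[2,0],[33,12],[38,19],[42,0]]
[[0,14],[2,0],[5,12],[7,0],[33,12],[38,19],[42,0]]
[[0,14],[2,0],[5,12],[7,0],[33,12],[38,19],[42,0]]
[[0,14],[2,0],[5,12],[7,10],[19,0],[33,12],[38,19],[42,0]]
[[0,14],[2,0],[5,12],[7,10],[19,0],[33,12],[38,19],[42,9],[50,0]]
[[0,14],[2,0],[3,16],[7,10],[19,0],[33,12],[38,19],[42,9],[50,0]]
[[0,14],[2,0],[3,16],[7,10],[19,0],[33,12],[38,19],[42,9],[45,13],[47,9],[50,0]]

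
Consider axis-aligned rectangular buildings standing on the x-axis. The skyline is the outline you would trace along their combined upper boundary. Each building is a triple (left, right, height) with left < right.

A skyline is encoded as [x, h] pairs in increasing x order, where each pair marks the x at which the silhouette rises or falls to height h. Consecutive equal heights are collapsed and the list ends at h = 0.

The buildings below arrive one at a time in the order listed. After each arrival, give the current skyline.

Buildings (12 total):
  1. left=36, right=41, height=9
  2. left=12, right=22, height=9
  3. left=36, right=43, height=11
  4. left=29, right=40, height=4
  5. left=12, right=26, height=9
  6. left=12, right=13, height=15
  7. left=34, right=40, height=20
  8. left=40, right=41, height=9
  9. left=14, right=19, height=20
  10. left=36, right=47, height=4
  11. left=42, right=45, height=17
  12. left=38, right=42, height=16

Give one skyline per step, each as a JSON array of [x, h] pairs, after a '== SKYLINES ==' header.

== SKYLINES ==
[[36,9],[41,0]]
[[12,9],[22,0],[36,9],[41,0]]
[[12,9],[22,0],[36,11],[43,0]]
[[12,9],[22,0],[29,4],[36,11],[43,0]]
[[12,9],[26,0],[29,4],[36,11],[43,0]]
[[12,15],[13,9],[26,0],[29,4],[36,11],[43,0]]
[[12,15],[13,9],[26,0],[29,4],[34,20],[40,11],[43,0]]
[[12,15],[13,9],[26,0],[29,4],[34,20],[40,11],[43,0]]
[[12,15],[13,9],[14,20],[19,9],[26,0],[29,4],[34,20],[40,11],[43,0]]
[[12,15],[13,9],[14,20],[19,9],[26,0],[29,4],[34,20],[40,11],[43,4],[47,0]]
[[12,15],[13,9],[14,20],[19,9],[26,0],[29,4],[34,20],[40,11],[42,17],[45,4],[47,0]]
[[12,15],[13,9],[14,20],[19,9],[26,0],[29,4],[34,20],[40,16],[42,17],[45,4],[47,0]]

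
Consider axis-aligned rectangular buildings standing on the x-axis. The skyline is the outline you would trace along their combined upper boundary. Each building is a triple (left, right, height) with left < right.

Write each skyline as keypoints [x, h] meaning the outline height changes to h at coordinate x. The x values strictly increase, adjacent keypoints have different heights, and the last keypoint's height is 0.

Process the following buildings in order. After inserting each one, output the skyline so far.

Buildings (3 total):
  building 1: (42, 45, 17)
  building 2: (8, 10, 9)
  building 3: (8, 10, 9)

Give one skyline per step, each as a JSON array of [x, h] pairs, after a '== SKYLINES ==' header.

== SKYLINES ==
[[42,17],[45,0]]
[[8,9],[10,0],[42,17],[45,0]]
[[8,9],[10,0],[42,17],[45,0]]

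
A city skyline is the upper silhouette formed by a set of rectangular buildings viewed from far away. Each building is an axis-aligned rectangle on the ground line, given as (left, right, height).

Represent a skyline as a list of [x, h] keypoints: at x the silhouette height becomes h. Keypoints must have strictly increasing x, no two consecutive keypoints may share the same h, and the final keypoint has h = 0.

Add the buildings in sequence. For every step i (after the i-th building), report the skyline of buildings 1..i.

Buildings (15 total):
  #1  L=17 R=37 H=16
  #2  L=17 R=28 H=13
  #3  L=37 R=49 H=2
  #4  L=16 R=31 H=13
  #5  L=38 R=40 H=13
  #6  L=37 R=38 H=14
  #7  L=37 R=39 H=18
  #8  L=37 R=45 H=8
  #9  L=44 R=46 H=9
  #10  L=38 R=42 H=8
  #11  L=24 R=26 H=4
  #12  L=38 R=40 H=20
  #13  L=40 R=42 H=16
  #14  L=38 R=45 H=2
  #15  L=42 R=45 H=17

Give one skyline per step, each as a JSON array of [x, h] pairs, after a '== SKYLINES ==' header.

== SKYLINES ==
[[17,16],[37,0]]
[[17,16],[37,0]]
[[17,16],[37,2],[49,0]]
[[16,13],[17,16],[37,2],[49,0]]
[[16,13],[17,16],[37,2],[38,13],[40,2],[49,0]]
[[16,13],[17,16],[37,14],[38,13],[40,2],[49,0]]
[[16,13],[17,16],[37,18],[39,13],[40,2],[49,0]]
[[16,13],[17,16],[37,18],[39,13],[40,8],[45,2],[49,0]]
[[16,13],[17,16],[37,18],[39,13],[40,8],[44,9],[46,2],[49,0]]
[[16,13],[17,16],[37,18],[39,13],[40,8],[44,9],[46,2],[49,0]]
[[16,13],[17,16],[37,18],[39,13],[40,8],[44,9],[46,2],[49,0]]
[[16,13],[17,16],[37,18],[38,20],[40,8],[44,9],[46,2],[49,0]]
[[16,13],[17,16],[37,18],[38,20],[40,16],[42,8],[44,9],[46,2],[49,0]]
[[16,13],[17,16],[37,18],[38,20],[40,16],[42,8],[44,9],[46,2],[49,0]]
[[16,13],[17,16],[37,18],[38,20],[40,16],[42,17],[45,9],[46,2],[49,0]]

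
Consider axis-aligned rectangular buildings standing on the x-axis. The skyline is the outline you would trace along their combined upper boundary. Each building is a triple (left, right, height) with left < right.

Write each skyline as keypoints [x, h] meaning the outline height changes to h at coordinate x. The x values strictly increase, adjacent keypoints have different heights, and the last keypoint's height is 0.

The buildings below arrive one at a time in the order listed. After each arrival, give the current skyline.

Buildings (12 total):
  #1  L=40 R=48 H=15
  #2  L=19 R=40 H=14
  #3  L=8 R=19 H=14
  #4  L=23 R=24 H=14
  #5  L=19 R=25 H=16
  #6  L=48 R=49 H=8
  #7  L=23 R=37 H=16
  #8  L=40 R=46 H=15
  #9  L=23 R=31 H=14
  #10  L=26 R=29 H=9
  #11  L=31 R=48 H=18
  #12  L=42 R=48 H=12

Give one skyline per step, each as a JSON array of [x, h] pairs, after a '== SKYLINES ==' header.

== SKYLINES ==
[[40,15],[48,0]]
[[19,14],[40,15],[48,0]]
[[8,14],[40,15],[48,0]]
[[8,14],[40,15],[48,0]]
[[8,14],[19,16],[25,14],[40,15],[48,0]]
[[8,14],[19,16],[25,14],[40,15],[48,8],[49,0]]
[[8,14],[19,16],[37,14],[40,15],[48,8],[49,0]]
[[8,14],[19,16],[37,14],[40,15],[48,8],[49,0]]
[[8,14],[19,16],[37,14],[40,15],[48,8],[49,0]]
[[8,14],[19,16],[37,14],[40,15],[48,8],[49,0]]
[[8,14],[19,16],[31,18],[48,8],[49,0]]
[[8,14],[19,16],[31,18],[48,8],[49,0]]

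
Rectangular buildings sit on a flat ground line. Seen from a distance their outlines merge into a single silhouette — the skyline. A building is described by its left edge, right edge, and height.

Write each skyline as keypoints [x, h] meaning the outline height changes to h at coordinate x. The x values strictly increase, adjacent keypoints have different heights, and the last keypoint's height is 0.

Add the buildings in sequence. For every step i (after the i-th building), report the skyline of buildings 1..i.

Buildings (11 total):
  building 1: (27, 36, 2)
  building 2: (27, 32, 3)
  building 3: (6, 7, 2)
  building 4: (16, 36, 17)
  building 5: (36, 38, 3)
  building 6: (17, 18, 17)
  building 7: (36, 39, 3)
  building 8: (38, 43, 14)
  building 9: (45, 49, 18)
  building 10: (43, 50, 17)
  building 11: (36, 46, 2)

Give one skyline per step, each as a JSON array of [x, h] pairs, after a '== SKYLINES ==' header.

== SKYLINES ==
[[27,2],[36,0]]
[[27,3],[32,2],[36,0]]
[[6,2],[7,0],[27,3],[32,2],[36,0]]
[[6,2],[7,0],[16,17],[36,0]]
[[6,2],[7,0],[16,17],[36,3],[38,0]]
[[6,2],[7,0],[16,17],[36,3],[38,0]]
[[6,2],[7,0],[16,17],[36,3],[39,0]]
[[6,2],[7,0],[16,17],[36,3],[38,14],[43,0]]
[[6,2],[7,0],[16,17],[36,3],[38,14],[43,0],[45,18],[49,0]]
[[6,2],[7,0],[16,17],[36,3],[38,14],[43,17],[45,18],[49,17],[50,0]]
[[6,2],[7,0],[16,17],[36,3],[38,14],[43,17],[45,18],[49,17],[50,0]]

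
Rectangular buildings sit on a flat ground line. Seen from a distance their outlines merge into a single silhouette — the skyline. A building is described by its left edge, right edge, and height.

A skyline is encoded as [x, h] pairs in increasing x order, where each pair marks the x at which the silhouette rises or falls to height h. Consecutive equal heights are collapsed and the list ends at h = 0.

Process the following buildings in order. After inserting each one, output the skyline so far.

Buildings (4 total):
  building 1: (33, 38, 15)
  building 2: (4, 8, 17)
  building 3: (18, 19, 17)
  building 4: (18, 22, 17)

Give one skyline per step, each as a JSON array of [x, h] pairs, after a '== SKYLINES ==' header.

== SKYLINES ==
[[33,15],[38,0]]
[[4,17],[8,0],[33,15],[38,0]]
[[4,17],[8,0],[18,17],[19,0],[33,15],[38,0]]
[[4,17],[8,0],[18,17],[22,0],[33,15],[38,0]]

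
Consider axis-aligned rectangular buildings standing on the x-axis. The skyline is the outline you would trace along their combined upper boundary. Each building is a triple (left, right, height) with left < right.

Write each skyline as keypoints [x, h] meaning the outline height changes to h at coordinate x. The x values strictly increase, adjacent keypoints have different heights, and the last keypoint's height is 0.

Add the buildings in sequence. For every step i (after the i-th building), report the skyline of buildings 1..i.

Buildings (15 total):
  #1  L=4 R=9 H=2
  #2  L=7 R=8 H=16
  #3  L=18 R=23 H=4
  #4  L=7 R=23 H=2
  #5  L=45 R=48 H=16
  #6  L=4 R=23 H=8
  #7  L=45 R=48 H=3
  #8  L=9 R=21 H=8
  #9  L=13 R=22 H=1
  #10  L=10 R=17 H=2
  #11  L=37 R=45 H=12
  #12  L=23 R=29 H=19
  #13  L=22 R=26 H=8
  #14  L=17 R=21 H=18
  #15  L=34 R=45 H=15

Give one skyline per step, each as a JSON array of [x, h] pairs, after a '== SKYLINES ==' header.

== SKYLINES ==
[[4,2],[9,0]]
[[4,2],[7,16],[8,2],[9,0]]
[[4,2],[7,16],[8,2],[9,0],[18,4],[23,0]]
[[4,2],[7,16],[8,2],[18,4],[23,0]]
[[4,2],[7,16],[8,2],[18,4],[23,0],[45,16],[48,0]]
[[4,8],[7,16],[8,8],[23,0],[45,16],[48,0]]
[[4,8],[7,16],[8,8],[23,0],[45,16],[48,0]]
[[4,8],[7,16],[8,8],[23,0],[45,16],[48,0]]
[[4,8],[7,16],[8,8],[23,0],[45,16],[48,0]]
[[4,8],[7,16],[8,8],[23,0],[45,16],[48,0]]
[[4,8],[7,16],[8,8],[23,0],[37,12],[45,16],[48,0]]
[[4,8],[7,16],[8,8],[23,19],[29,0],[37,12],[45,16],[48,0]]
[[4,8],[7,16],[8,8],[23,19],[29,0],[37,12],[45,16],[48,0]]
[[4,8],[7,16],[8,8],[17,18],[21,8],[23,19],[29,0],[37,12],[45,16],[48,0]]
[[4,8],[7,16],[8,8],[17,18],[21,8],[23,19],[29,0],[34,15],[45,16],[48,0]]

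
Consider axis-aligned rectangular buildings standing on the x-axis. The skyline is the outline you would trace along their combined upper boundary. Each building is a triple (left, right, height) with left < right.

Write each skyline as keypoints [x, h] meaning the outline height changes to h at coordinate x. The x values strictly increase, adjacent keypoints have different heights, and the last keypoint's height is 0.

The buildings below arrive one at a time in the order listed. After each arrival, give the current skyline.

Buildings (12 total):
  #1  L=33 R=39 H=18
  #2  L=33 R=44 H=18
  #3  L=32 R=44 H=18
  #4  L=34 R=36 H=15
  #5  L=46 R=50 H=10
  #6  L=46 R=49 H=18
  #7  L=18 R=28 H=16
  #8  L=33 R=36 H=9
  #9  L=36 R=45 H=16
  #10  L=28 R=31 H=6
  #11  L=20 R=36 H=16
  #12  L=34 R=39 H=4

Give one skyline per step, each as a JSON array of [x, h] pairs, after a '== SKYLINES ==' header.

== SKYLINES ==
[[33,18],[39,0]]
[[33,18],[44,0]]
[[32,18],[44,0]]
[[32,18],[44,0]]
[[32,18],[44,0],[46,10],[50,0]]
[[32,18],[44,0],[46,18],[49,10],[50,0]]
[[18,16],[28,0],[32,18],[44,0],[46,18],[49,10],[50,0]]
[[18,16],[28,0],[32,18],[44,0],[46,18],[49,10],[50,0]]
[[18,16],[28,0],[32,18],[44,16],[45,0],[46,18],[49,10],[50,0]]
[[18,16],[28,6],[31,0],[32,18],[44,16],[45,0],[46,18],[49,10],[50,0]]
[[18,16],[32,18],[44,16],[45,0],[46,18],[49,10],[50,0]]
[[18,16],[32,18],[44,16],[45,0],[46,18],[49,10],[50,0]]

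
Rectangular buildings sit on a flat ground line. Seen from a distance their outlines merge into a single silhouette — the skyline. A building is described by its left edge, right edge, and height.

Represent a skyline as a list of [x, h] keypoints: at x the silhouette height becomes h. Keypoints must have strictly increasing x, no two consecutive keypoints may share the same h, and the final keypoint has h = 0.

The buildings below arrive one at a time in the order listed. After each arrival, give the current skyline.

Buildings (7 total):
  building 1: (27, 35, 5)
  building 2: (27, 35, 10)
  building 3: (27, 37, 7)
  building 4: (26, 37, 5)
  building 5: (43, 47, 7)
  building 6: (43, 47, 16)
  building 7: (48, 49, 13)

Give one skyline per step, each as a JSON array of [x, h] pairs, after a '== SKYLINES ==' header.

== SKYLINES ==
[[27,5],[35,0]]
[[27,10],[35,0]]
[[27,10],[35,7],[37,0]]
[[26,5],[27,10],[35,7],[37,0]]
[[26,5],[27,10],[35,7],[37,0],[43,7],[47,0]]
[[26,5],[27,10],[35,7],[37,0],[43,16],[47,0]]
[[26,5],[27,10],[35,7],[37,0],[43,16],[47,0],[48,13],[49,0]]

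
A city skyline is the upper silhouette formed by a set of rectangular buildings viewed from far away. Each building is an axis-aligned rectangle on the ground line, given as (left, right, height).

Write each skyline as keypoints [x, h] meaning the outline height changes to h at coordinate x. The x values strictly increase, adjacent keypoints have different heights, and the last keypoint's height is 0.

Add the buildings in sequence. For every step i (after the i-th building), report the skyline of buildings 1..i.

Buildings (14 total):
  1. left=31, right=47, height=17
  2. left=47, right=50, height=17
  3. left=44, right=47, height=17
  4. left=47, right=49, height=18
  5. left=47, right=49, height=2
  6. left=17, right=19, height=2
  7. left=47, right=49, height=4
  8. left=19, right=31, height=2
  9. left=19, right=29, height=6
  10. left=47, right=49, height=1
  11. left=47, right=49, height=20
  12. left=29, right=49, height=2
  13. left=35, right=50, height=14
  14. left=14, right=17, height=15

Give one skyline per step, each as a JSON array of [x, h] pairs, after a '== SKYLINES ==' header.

== SKYLINES ==
[[31,17],[47,0]]
[[31,17],[50,0]]
[[31,17],[50,0]]
[[31,17],[47,18],[49,17],[50,0]]
[[31,17],[47,18],[49,17],[50,0]]
[[17,2],[19,0],[31,17],[47,18],[49,17],[50,0]]
[[17,2],[19,0],[31,17],[47,18],[49,17],[50,0]]
[[17,2],[31,17],[47,18],[49,17],[50,0]]
[[17,2],[19,6],[29,2],[31,17],[47,18],[49,17],[50,0]]
[[17,2],[19,6],[29,2],[31,17],[47,18],[49,17],[50,0]]
[[17,2],[19,6],[29,2],[31,17],[47,20],[49,17],[50,0]]
[[17,2],[19,6],[29,2],[31,17],[47,20],[49,17],[50,0]]
[[17,2],[19,6],[29,2],[31,17],[47,20],[49,17],[50,0]]
[[14,15],[17,2],[19,6],[29,2],[31,17],[47,20],[49,17],[50,0]]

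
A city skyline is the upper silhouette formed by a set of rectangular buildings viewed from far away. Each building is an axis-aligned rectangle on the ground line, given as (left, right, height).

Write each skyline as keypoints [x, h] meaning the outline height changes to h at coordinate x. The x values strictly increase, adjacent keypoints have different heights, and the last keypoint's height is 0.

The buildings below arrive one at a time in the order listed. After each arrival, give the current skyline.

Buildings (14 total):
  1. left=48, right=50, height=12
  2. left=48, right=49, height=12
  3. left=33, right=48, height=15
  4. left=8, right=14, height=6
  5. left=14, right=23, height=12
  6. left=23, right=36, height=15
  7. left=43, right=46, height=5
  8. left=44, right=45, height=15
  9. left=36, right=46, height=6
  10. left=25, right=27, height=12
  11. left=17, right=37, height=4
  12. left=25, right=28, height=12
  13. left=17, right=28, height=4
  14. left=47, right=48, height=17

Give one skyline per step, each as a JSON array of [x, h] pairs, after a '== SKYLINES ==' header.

== SKYLINES ==
[[48,12],[50,0]]
[[48,12],[50,0]]
[[33,15],[48,12],[50,0]]
[[8,6],[14,0],[33,15],[48,12],[50,0]]
[[8,6],[14,12],[23,0],[33,15],[48,12],[50,0]]
[[8,6],[14,12],[23,15],[48,12],[50,0]]
[[8,6],[14,12],[23,15],[48,12],[50,0]]
[[8,6],[14,12],[23,15],[48,12],[50,0]]
[[8,6],[14,12],[23,15],[48,12],[50,0]]
[[8,6],[14,12],[23,15],[48,12],[50,0]]
[[8,6],[14,12],[23,15],[48,12],[50,0]]
[[8,6],[14,12],[23,15],[48,12],[50,0]]
[[8,6],[14,12],[23,15],[48,12],[50,0]]
[[8,6],[14,12],[23,15],[47,17],[48,12],[50,0]]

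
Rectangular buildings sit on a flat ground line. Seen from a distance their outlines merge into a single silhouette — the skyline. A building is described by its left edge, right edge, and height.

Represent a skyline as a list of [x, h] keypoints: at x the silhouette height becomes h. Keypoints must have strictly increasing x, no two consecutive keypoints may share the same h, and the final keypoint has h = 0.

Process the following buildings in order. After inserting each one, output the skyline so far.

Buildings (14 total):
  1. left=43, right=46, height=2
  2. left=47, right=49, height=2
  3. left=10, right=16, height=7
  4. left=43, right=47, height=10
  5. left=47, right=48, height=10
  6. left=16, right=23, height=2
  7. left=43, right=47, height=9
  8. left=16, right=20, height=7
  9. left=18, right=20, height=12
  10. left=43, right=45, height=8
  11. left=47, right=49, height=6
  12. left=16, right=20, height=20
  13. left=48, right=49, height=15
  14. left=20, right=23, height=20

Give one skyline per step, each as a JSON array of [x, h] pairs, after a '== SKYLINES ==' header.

== SKYLINES ==
[[43,2],[46,0]]
[[43,2],[46,0],[47,2],[49,0]]
[[10,7],[16,0],[43,2],[46,0],[47,2],[49,0]]
[[10,7],[16,0],[43,10],[47,2],[49,0]]
[[10,7],[16,0],[43,10],[48,2],[49,0]]
[[10,7],[16,2],[23,0],[43,10],[48,2],[49,0]]
[[10,7],[16,2],[23,0],[43,10],[48,2],[49,0]]
[[10,7],[20,2],[23,0],[43,10],[48,2],[49,0]]
[[10,7],[18,12],[20,2],[23,0],[43,10],[48,2],[49,0]]
[[10,7],[18,12],[20,2],[23,0],[43,10],[48,2],[49,0]]
[[10,7],[18,12],[20,2],[23,0],[43,10],[48,6],[49,0]]
[[10,7],[16,20],[20,2],[23,0],[43,10],[48,6],[49,0]]
[[10,7],[16,20],[20,2],[23,0],[43,10],[48,15],[49,0]]
[[10,7],[16,20],[23,0],[43,10],[48,15],[49,0]]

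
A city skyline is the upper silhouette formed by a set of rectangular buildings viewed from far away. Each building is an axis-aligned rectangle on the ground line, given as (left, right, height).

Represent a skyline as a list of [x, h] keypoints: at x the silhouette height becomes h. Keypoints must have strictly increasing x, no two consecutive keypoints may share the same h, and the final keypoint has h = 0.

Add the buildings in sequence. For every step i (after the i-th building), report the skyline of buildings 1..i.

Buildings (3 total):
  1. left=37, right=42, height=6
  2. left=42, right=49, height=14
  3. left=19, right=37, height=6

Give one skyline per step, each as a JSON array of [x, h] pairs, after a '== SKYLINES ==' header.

== SKYLINES ==
[[37,6],[42,0]]
[[37,6],[42,14],[49,0]]
[[19,6],[42,14],[49,0]]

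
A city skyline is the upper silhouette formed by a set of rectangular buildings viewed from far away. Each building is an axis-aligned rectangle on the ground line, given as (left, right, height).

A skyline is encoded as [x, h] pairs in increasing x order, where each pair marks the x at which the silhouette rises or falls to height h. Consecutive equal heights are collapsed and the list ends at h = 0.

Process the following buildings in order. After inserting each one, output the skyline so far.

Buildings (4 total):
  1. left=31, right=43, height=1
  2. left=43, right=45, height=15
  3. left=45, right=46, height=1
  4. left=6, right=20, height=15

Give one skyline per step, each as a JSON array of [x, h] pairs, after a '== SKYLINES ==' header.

== SKYLINES ==
[[31,1],[43,0]]
[[31,1],[43,15],[45,0]]
[[31,1],[43,15],[45,1],[46,0]]
[[6,15],[20,0],[31,1],[43,15],[45,1],[46,0]]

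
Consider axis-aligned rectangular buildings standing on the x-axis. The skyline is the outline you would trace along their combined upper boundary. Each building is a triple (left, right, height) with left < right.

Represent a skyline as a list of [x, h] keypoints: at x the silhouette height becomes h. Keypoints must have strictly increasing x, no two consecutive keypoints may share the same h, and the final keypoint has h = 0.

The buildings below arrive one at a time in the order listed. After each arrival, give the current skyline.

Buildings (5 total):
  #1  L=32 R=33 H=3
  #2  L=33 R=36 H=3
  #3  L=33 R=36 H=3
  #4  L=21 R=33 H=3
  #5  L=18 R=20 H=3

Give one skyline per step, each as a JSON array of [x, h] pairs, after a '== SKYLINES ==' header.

== SKYLINES ==
[[32,3],[33,0]]
[[32,3],[36,0]]
[[32,3],[36,0]]
[[21,3],[36,0]]
[[18,3],[20,0],[21,3],[36,0]]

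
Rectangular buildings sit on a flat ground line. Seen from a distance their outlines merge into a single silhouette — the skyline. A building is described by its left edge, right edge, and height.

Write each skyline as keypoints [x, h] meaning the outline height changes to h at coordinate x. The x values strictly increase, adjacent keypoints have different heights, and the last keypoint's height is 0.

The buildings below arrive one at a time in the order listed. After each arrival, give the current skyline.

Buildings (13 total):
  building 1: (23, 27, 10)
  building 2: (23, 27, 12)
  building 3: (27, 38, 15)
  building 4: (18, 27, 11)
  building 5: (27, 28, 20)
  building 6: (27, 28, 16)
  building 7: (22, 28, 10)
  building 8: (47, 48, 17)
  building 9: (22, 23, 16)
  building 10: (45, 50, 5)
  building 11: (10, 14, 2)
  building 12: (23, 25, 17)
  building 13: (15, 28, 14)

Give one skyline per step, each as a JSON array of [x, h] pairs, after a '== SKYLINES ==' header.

== SKYLINES ==
[[23,10],[27,0]]
[[23,12],[27,0]]
[[23,12],[27,15],[38,0]]
[[18,11],[23,12],[27,15],[38,0]]
[[18,11],[23,12],[27,20],[28,15],[38,0]]
[[18,11],[23,12],[27,20],[28,15],[38,0]]
[[18,11],[23,12],[27,20],[28,15],[38,0]]
[[18,11],[23,12],[27,20],[28,15],[38,0],[47,17],[48,0]]
[[18,11],[22,16],[23,12],[27,20],[28,15],[38,0],[47,17],[48,0]]
[[18,11],[22,16],[23,12],[27,20],[28,15],[38,0],[45,5],[47,17],[48,5],[50,0]]
[[10,2],[14,0],[18,11],[22,16],[23,12],[27,20],[28,15],[38,0],[45,5],[47,17],[48,5],[50,0]]
[[10,2],[14,0],[18,11],[22,16],[23,17],[25,12],[27,20],[28,15],[38,0],[45,5],[47,17],[48,5],[50,0]]
[[10,2],[14,0],[15,14],[22,16],[23,17],[25,14],[27,20],[28,15],[38,0],[45,5],[47,17],[48,5],[50,0]]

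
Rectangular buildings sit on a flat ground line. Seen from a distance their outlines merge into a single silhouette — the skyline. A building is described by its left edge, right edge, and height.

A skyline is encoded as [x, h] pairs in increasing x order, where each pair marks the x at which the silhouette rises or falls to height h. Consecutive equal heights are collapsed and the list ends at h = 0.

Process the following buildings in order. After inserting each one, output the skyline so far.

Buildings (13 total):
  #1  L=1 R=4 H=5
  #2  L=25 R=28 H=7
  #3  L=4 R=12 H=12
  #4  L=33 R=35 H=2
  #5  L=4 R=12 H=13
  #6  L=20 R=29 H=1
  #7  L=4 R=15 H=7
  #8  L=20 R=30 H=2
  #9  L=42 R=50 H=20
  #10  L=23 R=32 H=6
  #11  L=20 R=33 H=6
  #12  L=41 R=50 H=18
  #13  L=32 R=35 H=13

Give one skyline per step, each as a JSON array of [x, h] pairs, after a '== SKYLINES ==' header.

== SKYLINES ==
[[1,5],[4,0]]
[[1,5],[4,0],[25,7],[28,0]]
[[1,5],[4,12],[12,0],[25,7],[28,0]]
[[1,5],[4,12],[12,0],[25,7],[28,0],[33,2],[35,0]]
[[1,5],[4,13],[12,0],[25,7],[28,0],[33,2],[35,0]]
[[1,5],[4,13],[12,0],[20,1],[25,7],[28,1],[29,0],[33,2],[35,0]]
[[1,5],[4,13],[12,7],[15,0],[20,1],[25,7],[28,1],[29,0],[33,2],[35,0]]
[[1,5],[4,13],[12,7],[15,0],[20,2],[25,7],[28,2],[30,0],[33,2],[35,0]]
[[1,5],[4,13],[12,7],[15,0],[20,2],[25,7],[28,2],[30,0],[33,2],[35,0],[42,20],[50,0]]
[[1,5],[4,13],[12,7],[15,0],[20,2],[23,6],[25,7],[28,6],[32,0],[33,2],[35,0],[42,20],[50,0]]
[[1,5],[4,13],[12,7],[15,0],[20,6],[25,7],[28,6],[33,2],[35,0],[42,20],[50,0]]
[[1,5],[4,13],[12,7],[15,0],[20,6],[25,7],[28,6],[33,2],[35,0],[41,18],[42,20],[50,0]]
[[1,5],[4,13],[12,7],[15,0],[20,6],[25,7],[28,6],[32,13],[35,0],[41,18],[42,20],[50,0]]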